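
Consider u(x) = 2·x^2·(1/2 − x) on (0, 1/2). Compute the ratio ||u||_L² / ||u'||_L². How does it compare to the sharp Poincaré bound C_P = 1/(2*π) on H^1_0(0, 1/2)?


||u||_L² / ||u'||_L² = sqrt(14)/28 < C_P = 1/(2*π).

u(x) = 2·x^2·(1/2 − x), so u'(x) = 2*x*(1 - 3*x).
u(x) = 2·x^2·(1/2 − x) vanishes at x = 0 and x = 1/2, so u ∈ H^1_0(0, 1/2). Differentiate via the product rule and integrate the resulting polynomials term by term.
  ∫_0^1/2 u² dx = ∫_0^1/2 (4*x^6 - 4*x^5 + x^4) dx. Term by term:
    ∫_0^1/2 4*x^6 dx = 1/224;  ∫_0^1/2 -4*x^5 dx = -1/96;  ∫_0^1/2 x^4 dx = 1/160.
  Sum: 1/224 − 1/96 + 1/160 = 1/3360.
  ∫_0^1/2 (u')² dx = ∫_0^1/2 (36*x^4 - 24*x^3 + 4*x^2) dx. Term by term:
    ∫_0^1/2 36*x^4 dx = 9/40;  ∫_0^1/2 -24*x^3 dx = -3/8;  ∫_0^1/2 4*x^2 dx = 1/6.
  Sum: 9/40 − 3/8 + 1/6 = 1/60.
∫_0^1/2 u² dx = 1/3360, so ||u||_L² = sqrt(210)/840.
∫_0^1/2 (u')² dx = 1/60, so ||u'||_L² = sqrt(15)/30.
Ratio ||u||_L² / ||u'||_L² = sqrt(14)/28.
Sharp Poincaré constant on H^1_0(0, 1/2) is C_P = L/π = 1/(2*π), achieved by sin(2*π·x).
A polynomial bump cannot attain the sharp Poincaré constant (only the first sine eigenfunction does), so the ratio is strictly less than C_P, consistent with ||u||_L² ≤ C_P ||u'||_L².


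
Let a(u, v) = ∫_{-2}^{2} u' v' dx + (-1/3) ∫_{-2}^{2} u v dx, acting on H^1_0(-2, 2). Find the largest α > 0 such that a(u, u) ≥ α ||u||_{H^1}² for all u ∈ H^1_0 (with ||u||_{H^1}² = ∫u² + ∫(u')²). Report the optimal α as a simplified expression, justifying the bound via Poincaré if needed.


α = (-16/3 + π^2)/(π^2 + 16)

Coercivity of a(·,·) on H^1_0(-2, 2) means a(u, u) ≥ α ||u||_{H^1}² for every u ∈ H^1_0.
The interval has length L = 4, and Poincaré/coercivity depend only on L. Here a(u, u) = ∫(u')² + (-1/3)·∫u².
Here c = -1/3 < 0 with |c| < (π/L)² = π^2/16, so coercivity still holds. The condition a(u,u) ≥ α||u||_{H^1}² reads (1−α)∫(u')² ≥ (α−c)∫u². Any admissible α is ≤ 1 (rapidly oscillating u have ∫u²/∫(u')² → 0), and α = 1 would force 0 ≥ (1−c)∫u², impossible since c < 1; so 1−α > 0. By the sharp Poincaré inequality on H^1_0 of an interval of length L, ∫(u')² ≥ (π/L)²∫u² with equality for the first sine mode sin(π(x−x₀)/L) (x₀ the left endpoint), so the inequality holds for all u iff (1−α)(π/L)² ≥ α − c, i.e. α ≤ ((π/L)² + c)/((π/L)² + 1) = (1 + c(L/π)²)/(1 + (L/π)²). (Direct route, valid since c ≤ 0: Poincaré gives c∫u² ≥ c(L/π)²∫(u')², so a(u,u) ≥ (1 + c(L/π)²)∫(u')², while ||u||_{H^1}² ≤ (1 + (L/π)²)∫(u')²; dividing yields the same α.) With (π/L)² = π^2/16 and c = -1/3, the largest admissible constant is α = ((π/L)² + c)/((π/L)² + 1).
Simplifying, α = (-16/3 + π^2)/(π^2 + 16).


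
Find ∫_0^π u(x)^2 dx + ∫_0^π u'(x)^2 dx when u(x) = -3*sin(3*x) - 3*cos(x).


||u||_{H^1(0,π)}^2 = 54*π

u'(x) = 3*sin(x) - 9*cos(3*x).
Expand u² and (u')² and integrate term by term on (0, π), using: for integers n ≥ 1, ∫_0^π sin²(nx) dx = ∫_0^π cos²(nx) dx = π/2; for n ≠ n', ∫_0^π sin(nx)sin(n'x) dx = ∫_0^π cos(nx)cos(n'x) dx = 0; and by product-to-sum, ∫_0^π sin(nx)cos(n'x) dx = ½∫_0^π [sin((n+n')x) + sin((n−n')x)] dx, which is 0 when n+n' is even and 2n/(n²−n'²) when n+n' is odd (it need not vanish on (0, π)).
  u² squared terms: (-3)²·∫cos(x)² dx = 9·π/2 = 9*π/2;  (-3)²·∫sin(3x)² dx = 9·π/2 = 9*π/2.
  u² cross terms: 2·(-3)·(-3)·∫cos(x)·sin(3x) dx = 18·(0) = 0.
  So ∫_0^π u² dx = 9*π/2 + 9*π/2 + 0 = 9*π.
  (u')² squared terms: (-9)²·∫cos(3x)² dx = 81·π/2 = 81*π/2;  (3)²·∫sin(x)² dx = 9·π/2 = 9*π/2.
  (u')² cross terms: 2·(-9)·(3)·∫cos(3x)·sin(x) dx = -54·(0) = 0.
  So ∫_0^π (u')² dx = 81*π/2 + 9*π/2 + 0 = 45*π.
||u||_{H^1}^2 = (9*π) + (45*π) = 54*π.


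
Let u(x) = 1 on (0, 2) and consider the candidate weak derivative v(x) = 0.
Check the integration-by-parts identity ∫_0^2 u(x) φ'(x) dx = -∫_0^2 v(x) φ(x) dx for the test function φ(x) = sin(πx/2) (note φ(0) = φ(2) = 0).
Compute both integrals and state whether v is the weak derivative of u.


LHS = 0, RHS = 0. Yes, v = u' weakly.

u(x) = 1, classical derivative u'(x) = 0.
φ(x) = sin(πx/2), so φ'(x) = π*cos(π*x/2)/2.
Note φ(0) = φ(2) = 0, so the boundary term u·φ vanishes.
LHS = ∫_0^2 u(x) φ'(x) dx = ∫_0^2 (π*cos(π*x/2)/2) dx. Term by term:
  ∫_0^2 π*cos(π*x/2)/2 dx = 0.
So LHS = 0.
∫_0^2 v(x) φ(x) dx = ∫_0^2 (0) dx. Term by term:
  ∫_0^2 0 dx = 0.
So RHS = -∫_0^2 v(x) φ(x) dx = 0.
LHS = RHS, so the identity holds for this test φ.
Moreover u is smooth here and v(x) = u'(x) = 0 pointwise, so the identity holds for every test function. Hence v is the weak derivative of u.


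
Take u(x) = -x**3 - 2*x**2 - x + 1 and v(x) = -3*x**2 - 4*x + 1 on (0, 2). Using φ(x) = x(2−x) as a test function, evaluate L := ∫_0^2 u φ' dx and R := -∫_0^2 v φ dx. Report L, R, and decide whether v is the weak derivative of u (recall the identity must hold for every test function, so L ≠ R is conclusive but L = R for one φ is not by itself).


LHS = 172/15, RHS = 44/5. No, v is not the weak derivative of u.

u(x) = -x**3 - 2*x**2 - x + 1, classical derivative u'(x) = -3*x**2 - 4*x - 1.
φ(x) = x(2−x), so φ'(x) = 2 - 2*x.
Note φ(0) = φ(2) = 0, so the boundary term u·φ vanishes.
LHS = ∫_0^2 u(x) φ'(x) dx = ∫_0^2 (2*x^4 + 2*x^3 - 2*x^2 - 4*x + 2) dx. Term by term:
  ∫_0^2 2*x^4 dx = 64/5;  ∫_0^2 2*x^3 dx = 8;  ∫_0^2 -2*x^2 dx = -16/3;
  ∫_0^2 -4*x dx = -8;  ∫_0^2 2 dx = 4.
Sum: 64/5 + 8 − 16/3 − 8 + 4 = 172/15.
So LHS = 172/15.
∫_0^2 v(x) φ(x) dx = ∫_0^2 (3*x^4 - 2*x^3 - 9*x^2 + 2*x) dx. Term by term:
  ∫_0^2 3*x^4 dx = 96/5;  ∫_0^2 -2*x^3 dx = -8;  ∫_0^2 -9*x^2 dx = -24;
  ∫_0^2 2*x dx = 4.
Sum: 96/5 − 8 − 24 + 4 = -44/5.
So RHS = -∫_0^2 v(x) φ(x) dx = 44/5.
LHS − RHS = 8/3 ≠ 0, so the identity fails.
(For a valid weak derivative the identity must hold for EVERY test function, in particular this one. The failure shows v is NOT the weak derivative of u.)
Correct weak derivative would be u'(x) = -3*x**2 - 4*x - 1.


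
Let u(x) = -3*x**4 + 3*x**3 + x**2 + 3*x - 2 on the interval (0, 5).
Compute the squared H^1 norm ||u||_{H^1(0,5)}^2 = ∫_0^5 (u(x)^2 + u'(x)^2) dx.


||u||_{H^1}^2 = 8628885/4

The H^1 norm (squared) on an interval (0, L) is
  ||u||_{H^1}^2 = ∫_0^L u(x)^2 dx + ∫_0^L u'(x)^2 dx.
Compute u'(x) = -12*x**3 + 9*x**2 + 2*x + 3.
Then u(x)^2 = 9*x**8 - 18*x**7 + 3*x**6 - 12*x**5 + 31*x**4 - 6*x**3 + 5*x**2 - 12*x + 4 and u'(x)^2 = 144*x**6 - 216*x**5 + 33*x**4 - 36*x**3 + 58*x**2 + 12*x + 9.
Integrate each monomial from 0 to 5 using ∫_0^5 c·x^n dx = c·5^(n+1)/(n+1):
  ∫_0^5 u(x)^2 dx = ∫_0^5 (9*x^8 - 18*x^7 + 3*x^6 - 12*x^5 + 31*x^4 - 6*x^3 + 5*x^2 - 12*x + 4) dx. Term by term:
    ∫_0^5 9*x^8 dx = 1953125;  ∫_0^5 -18*x^7 dx = -3515625/4;  ∫_0^5 3*x^6 dx = 234375/7;
    ∫_0^5 -12*x^5 dx = -31250;  ∫_0^5 31*x^4 dx = 19375;  ∫_0^5 -6*x^3 dx = -1875/2;
    ∫_0^5 5*x^2 dx = 625/3;  ∫_0^5 -12*x dx = -150;  ∫_0^5 4 dx = 20.
  Sum: 1953125 − 3515625/4 + 234375/7 − 31250 + 19375 − 1875/2 + 625/3 − 150 + 20 = 91977205/84.
  ∫_0^5 u'(x)^2 dx = ∫_0^5 (144*x^6 - 216*x^5 + 33*x^4 - 36*x^3 + 58*x^2 + 12*x + 9) dx. Term by term:
    ∫_0^5 144*x^6 dx = 11250000/7;  ∫_0^5 -216*x^5 dx = -562500;  ∫_0^5 33*x^4 dx = 20625;
    ∫_0^5 -36*x^3 dx = -5625;  ∫_0^5 58*x^2 dx = 7250/3;  ∫_0^5 12*x dx = 150;
    ∫_0^5 9 dx = 45.
  Sum: 11250000/7 − 562500 + 20625 − 5625 + 7250/3 + 150 + 45 = 22307345/21.
Adding: ||u||_{H^1}^2 = 91977205/84 + 22307345/21 = 8628885/4.


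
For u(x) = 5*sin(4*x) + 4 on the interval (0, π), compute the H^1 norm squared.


||u||_{H^1(0,π)}^2 = 457*π/2

u'(x) = 20*cos(4*x).
Expand u² and (u')² and integrate term by term on (0, π), using: for integers n ≥ 1, ∫_0^π sin²(nx) dx = ∫_0^π cos²(nx) dx = π/2; for n ≠ n', ∫_0^π sin(nx)sin(n'x) dx = ∫_0^π cos(nx)cos(n'x) dx = 0; and by product-to-sum, ∫_0^π sin(nx)cos(n'x) dx = ½∫_0^π [sin((n+n')x) + sin((n−n')x)] dx, which is 0 when n+n' is even and 2n/(n²−n'²) when n+n' is odd (it need not vanish on (0, π)). For the constant mode: ∫_0^π 1 dx = π, ∫_0^π cos(nx) dx = 0, ∫_0^π sin(nx) dx = (1−(−1)^n)/n.
  u² squared terms: (4)²·∫1 dx = 16·π = 16*π;  (5)²·∫sin(4x)² dx = 25·π/2 = 25*π/2.
  u² cross terms: 2·(4)·(5)·∫1·sin(4x) dx = 40·(0) = 0.
  So ∫_0^π u² dx = 16*π + 25*π/2 + 0 = 57*π/2.
  (u')² squared terms: (20)²·∫cos(4x)² dx = 400·π/2 = 200*π.
  So ∫_0^π (u')² dx = 200*π.
||u||_{H^1}^2 = (57*π/2) + (200*π) = 457*π/2.


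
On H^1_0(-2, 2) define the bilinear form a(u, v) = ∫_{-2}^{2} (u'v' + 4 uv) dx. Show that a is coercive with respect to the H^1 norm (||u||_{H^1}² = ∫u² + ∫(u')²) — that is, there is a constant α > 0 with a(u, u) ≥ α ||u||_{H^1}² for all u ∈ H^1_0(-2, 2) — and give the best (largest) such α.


α = 1

Coercivity of a(·,·) on H^1_0(-2, 2) means a(u, u) ≥ α ||u||_{H^1}² for every u ∈ H^1_0.
The interval has length L = 4, and Poincaré/coercivity depend only on L. Here a(u, u) = ∫(u')² + (4)·∫u².
Here c = 4 ≥ 1, so a(u,u) = ∫(u')² + c∫u² ≥ ∫(u')² + ∫u² = ||u||_{H^1}², i.e. α = 1 works. No larger α is possible: a(u,u) ≥ α||u||_{H^1}² means (1−α)∫(u')² ≥ (α−c)∫u², and for the modes u_n = sin(nπ(x−x₀)/L) (x₀ the left endpoint) one has ∫u_n²/∫(u_n')² = (L/(nπ))² → 0, so a(u_n,u_n)/||u_n||_{H^1}² → 1. Hence the optimal constant is α = 1.
Therefore α = 1.


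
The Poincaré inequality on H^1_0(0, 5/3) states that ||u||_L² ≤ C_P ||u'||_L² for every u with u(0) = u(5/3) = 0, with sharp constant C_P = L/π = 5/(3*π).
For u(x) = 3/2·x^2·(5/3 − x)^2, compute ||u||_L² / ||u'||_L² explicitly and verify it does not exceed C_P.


||u||_L² / ||u'||_L² = 5*sqrt(3)/18 < C_P = 5/(3*π).

u(x) = 3/2·x^2·(5/3 − x)^2, so u'(x) = x*(3*x - 5)*(6*x - 5)/3.
u(x) = 3/2·x^2·(5/3 − x)^2 vanishes at x = 0 and x = 5/3, so u ∈ H^1_0(0, 5/3). Differentiate via the product rule and integrate the resulting polynomials term by term.
  ∫_0^5/3 u² dx = ∫_0^5/3 (9*x^8/4 - 15*x^7 + 75*x^6/2 - 125*x^5/3 + 625*x^4/36) dx. Term by term:
    ∫_0^5/3 9*x^8/4 dx = 1953125/78732;  ∫_0^5/3 -15*x^7 dx = -1953125/17496;  ∫_0^5/3 75*x^6/2 dx = 1953125/10206;
    ∫_0^5/3 -125*x^5/3 dx = -1953125/13122;  ∫_0^5/3 625*x^4/36 dx = 390625/8748.
  Sum: 1953125/78732 − 1953125/17496 + 1953125/10206 − 1953125/13122 + 390625/8748 = 390625/1102248.
  ∫_0^5/3 (u')² dx = ∫_0^5/3 (36*x^6 - 180*x^5 + 325*x^4 - 250*x^3 + 625*x^2/9) dx. Term by term:
    ∫_0^5/3 36*x^6 dx = 312500/1701;  ∫_0^5/3 -180*x^5 dx = -156250/243;  ∫_0^5/3 325*x^4 dx = 203125/243;
    ∫_0^5/3 -250*x^3 dx = -78125/162;  ∫_0^5/3 625*x^2/9 dx = 78125/729.
  Sum: 312500/1701 − 156250/243 + 203125/243 − 78125/162 + 78125/729 = 15625/10206.
∫_0^5/3 u² dx = 390625/1102248, so ||u||_L² = 625*sqrt(42)/6804.
∫_0^5/3 (u')² dx = 15625/10206, so ||u'||_L² = 125*sqrt(14)/378.
Ratio ||u||_L² / ||u'||_L² = 5*sqrt(3)/18.
Sharp Poincaré constant on H^1_0(0, 5/3) is C_P = L/π = 5/(3*π), achieved by sin(3*π/5·x).
A polynomial bump cannot attain the sharp Poincaré constant (only the first sine eigenfunction does), so the ratio is strictly less than C_P, consistent with ||u||_L² ≤ C_P ||u'||_L².


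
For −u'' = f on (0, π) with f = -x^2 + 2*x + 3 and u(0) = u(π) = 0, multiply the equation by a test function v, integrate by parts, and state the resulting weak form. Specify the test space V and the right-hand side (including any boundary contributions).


V = H^1_0(0, π) (so v(0) = v(π) = 0); weak form: ∫_0^π u'v' dx = ∫_0^π (-x^2 + 2*x + 3) v dx for all v ∈ V.

Multiply both sides by a test function v and integrate from 0 to π:
  ∫_0^π −u''(x) v(x) dx = ∫_0^π f(x) v(x) dx.
Integrate the LHS by parts once:
  ∫_0^π −u'' v dx = −[u'(x) v(x)]_0^π + ∫_0^π u'(x) v'(x) dx.
Thus ∫_0^π u'(x) v'(x) dx = ∫_0^π f(x) v(x) dx + [u'(x) v(x)]_0^π.
Choose V so that boundary terms are either known or forced to vanish.
u is Dirichlet: u(0) = u(π) = 0. Let V = H^1_0(0, π); then v(0) = v(π) = 0, and [u' v]_0^π = 0.
Weak formulation: find u (satisfying any essential BC) such that ∫_0^π u'(x) v'(x) dx = ∫_0^π f v dx for all v ∈ V.
Substituting f(x) = -x^2 + 2*x + 3, the right-hand side is ∫_0^π (-x^2 + 2*x + 3) v dx.


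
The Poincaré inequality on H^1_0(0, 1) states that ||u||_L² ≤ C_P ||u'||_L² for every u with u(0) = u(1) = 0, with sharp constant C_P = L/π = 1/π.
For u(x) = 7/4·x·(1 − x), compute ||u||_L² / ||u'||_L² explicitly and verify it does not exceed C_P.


||u||_L² / ||u'||_L² = sqrt(10)/10 < C_P = 1/π.

u(x) = 7/4·x·(1 − x), so u'(x) = 7/4 - 7*x/2.
u(x) = 7/4·x·(1 − x) vanishes at x = 0 and x = 1, so u ∈ H^1_0(0, 1). Differentiate via the product rule and integrate the resulting polynomials term by term.
  ∫_0^1 u² dx = ∫_0^1 (49*x^4/16 - 49*x^3/8 + 49*x^2/16) dx. Term by term:
    ∫_0^1 49*x^4/16 dx = 49/80;  ∫_0^1 -49*x^3/8 dx = -49/32;  ∫_0^1 49*x^2/16 dx = 49/48.
  Sum: 49/80 − 49/32 + 49/48 = 49/480.
  ∫_0^1 (u')² dx = ∫_0^1 (49*x^2/4 - 49*x/4 + 49/16) dx. Term by term:
    ∫_0^1 49*x^2/4 dx = 49/12;  ∫_0^1 -49*x/4 dx = -49/8;  ∫_0^1 49/16 dx = 49/16.
  Sum: 49/12 − 49/8 + 49/16 = 49/48.
∫_0^1 u² dx = 49/480, so ||u||_L² = 7*sqrt(30)/120.
∫_0^1 (u')² dx = 49/48, so ||u'||_L² = 7*sqrt(3)/12.
Ratio ||u||_L² / ||u'||_L² = sqrt(10)/10.
Sharp Poincaré constant on H^1_0(0, 1) is C_P = L/π = 1/π, achieved by sin(π·x).
A polynomial bump cannot attain the sharp Poincaré constant (only the first sine eigenfunction does), so the ratio is strictly less than C_P, consistent with ||u||_L² ≤ C_P ||u'||_L².


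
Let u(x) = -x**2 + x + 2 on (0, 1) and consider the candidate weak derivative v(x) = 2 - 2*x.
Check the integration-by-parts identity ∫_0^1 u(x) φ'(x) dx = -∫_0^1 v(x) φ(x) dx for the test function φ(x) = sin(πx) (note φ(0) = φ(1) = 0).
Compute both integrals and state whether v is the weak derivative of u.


LHS = 0, RHS = -2/π. No, v is not the weak derivative of u.

u(x) = -x**2 + x + 2, classical derivative u'(x) = 1 - 2*x.
φ(x) = sin(πx), so φ'(x) = π*cos(π*x).
Note φ(0) = φ(1) = 0, so the boundary term u·φ vanishes.
LHS = ∫_0^1 u(x) φ'(x) dx = ∫_0^1 (-π*x^2*cos(π*x) + π*x*cos(π*x) + 2*π*cos(π*x)) dx. Term by term:
  ∫_0^1 2*π*cos(π*x) dx = 0;  ∫_0^1 π*x*cos(π*x) dx = -2/π;  ∫_0^1 -π*x^2*cos(π*x) dx = 2/π.
Sum: 0 − 2/π + 2/π = 0.
So LHS = 0.
∫_0^1 v(x) φ(x) dx = ∫_0^1 (-2*x*sin(π*x) + 2*sin(π*x)) dx. Term by term:
  ∫_0^1 2*sin(π*x) dx = 4/π;  ∫_0^1 -2*x*sin(π*x) dx = -2/π.
Sum: 4/π − 2/π = 2/π.
So RHS = -∫_0^1 v(x) φ(x) dx = -2/π.
LHS − RHS = 2/π ≠ 0, so the identity fails.
(For a valid weak derivative the identity must hold for EVERY test function, in particular this one. The failure shows v is NOT the weak derivative of u.)
Correct weak derivative would be u'(x) = 1 - 2*x.


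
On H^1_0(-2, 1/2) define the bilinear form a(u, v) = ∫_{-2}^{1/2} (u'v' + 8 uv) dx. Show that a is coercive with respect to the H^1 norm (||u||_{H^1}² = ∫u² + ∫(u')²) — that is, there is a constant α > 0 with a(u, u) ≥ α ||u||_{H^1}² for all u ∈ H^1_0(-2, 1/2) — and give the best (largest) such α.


α = 1

Coercivity of a(·,·) on H^1_0(-2, 1/2) means a(u, u) ≥ α ||u||_{H^1}² for every u ∈ H^1_0.
The interval has length L = 5/2, and Poincaré/coercivity depend only on L. Here a(u, u) = ∫(u')² + (8)·∫u².
Here c = 8 ≥ 1, so a(u,u) = ∫(u')² + c∫u² ≥ ∫(u')² + ∫u² = ||u||_{H^1}², i.e. α = 1 works. No larger α is possible: a(u,u) ≥ α||u||_{H^1}² means (1−α)∫(u')² ≥ (α−c)∫u², and for the modes u_n = sin(nπ(x−x₀)/L) (x₀ the left endpoint) one has ∫u_n²/∫(u_n')² = (L/(nπ))² → 0, so a(u_n,u_n)/||u_n||_{H^1}² → 1. Hence the optimal constant is α = 1.
Therefore α = 1.


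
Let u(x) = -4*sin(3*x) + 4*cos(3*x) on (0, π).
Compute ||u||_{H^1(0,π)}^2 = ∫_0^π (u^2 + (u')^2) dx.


||u||_{H^1(0,π)}^2 = 160*π

u'(x) = -12*sin(3*x) - 12*cos(3*x).
Expand u² and (u')² and integrate term by term on (0, π), using: for integers n ≥ 1, ∫_0^π sin²(nx) dx = ∫_0^π cos²(nx) dx = π/2; for n ≠ n', ∫_0^π sin(nx)sin(n'x) dx = ∫_0^π cos(nx)cos(n'x) dx = 0; and by product-to-sum, ∫_0^π sin(nx)cos(n'x) dx = ½∫_0^π [sin((n+n')x) + sin((n−n')x)] dx, which is 0 when n+n' is even and 2n/(n²−n'²) when n+n' is odd (it need not vanish on (0, π)).
  u² squared terms: (-4)²·∫sin(3x)² dx = 16·π/2 = 8*π;  (4)²·∫cos(3x)² dx = 16·π/2 = 8*π.
  u² cross terms: 2·(-4)·(4)·∫sin(3x)·cos(3x) dx = -32·(0) = 0.
  So ∫_0^π u² dx = 8*π + 8*π + 0 = 16*π.
  (u')² squared terms: (-12)²·∫cos(3x)² dx = 144·π/2 = 72*π;  (-12)²·∫sin(3x)² dx = 144·π/2 = 72*π.
  (u')² cross terms: 2·(-12)·(-12)·∫cos(3x)·sin(3x) dx = 288·(0) = 0.
  So ∫_0^π (u')² dx = 72*π + 72*π + 0 = 144*π.
||u||_{H^1}^2 = (16*π) + (144*π) = 160*π.


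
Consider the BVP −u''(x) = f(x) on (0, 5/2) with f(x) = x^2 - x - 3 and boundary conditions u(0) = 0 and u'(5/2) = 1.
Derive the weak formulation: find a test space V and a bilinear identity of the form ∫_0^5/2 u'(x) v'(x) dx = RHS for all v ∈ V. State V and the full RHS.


V = {v ∈ H^1(0, 5/2) : v(0) = 0} (test functions vanish at x = 0 where u is specified); weak form: ∫_0^5/2 u'v' dx = ∫_0^5/2 (x^2 - x - 3) v dx + v(5/2) for all v ∈ V.

Multiply both sides by a test function v and integrate from 0 to 5/2:
  ∫_0^5/2 −u''(x) v(x) dx = ∫_0^5/2 f(x) v(x) dx.
Integrate the LHS by parts once:
  ∫_0^5/2 −u'' v dx = −[u'(x) v(x)]_0^5/2 + ∫_0^5/2 u'(x) v'(x) dx.
Thus ∫_0^5/2 u'(x) v'(x) dx = ∫_0^5/2 f(x) v(x) dx + [u'(x) v(x)]_0^5/2.
Choose V so that boundary terms are either known or forced to vanish.
Mixed BC: u(0) = 0 (Dirichlet) and u'(5/2) = 1 (Neumann). Define V = {v ∈ H^1(0, 5/2) : v(0) = 0}. Then [u' v]_0^5/2 = u'(5/2)·v(5/2) − u'(0)·0 = v(5/2).
Weak formulation: find u (satisfying any essential BC) such that ∫_0^5/2 u'(x) v'(x) dx = ∫_0^5/2 f v dx + v(5/2) for all v ∈ V (Dirichlet at 0 absorbed into V; Neumann datum at x = 5/2 contributes the boundary term).
Substituting f(x) = x^2 - x - 3, the right-hand side is ∫_0^5/2 (x^2 - x - 3) v dx + v(5/2).


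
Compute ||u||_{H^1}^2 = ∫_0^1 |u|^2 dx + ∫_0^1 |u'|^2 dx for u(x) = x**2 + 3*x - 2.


||u||_{H^1}^2 = 177/10

The H^1 norm (squared) on an interval (0, L) is
  ||u||_{H^1}^2 = ∫_0^L u(x)^2 dx + ∫_0^L u'(x)^2 dx.
Compute u'(x) = 2*x + 3.
Then u(x)^2 = x**4 + 6*x**3 + 5*x**2 - 12*x + 4 and u'(x)^2 = 4*x**2 + 12*x + 9.
Integrate each monomial from 0 to 1 using ∫_0^1 c·x^n dx = c·1^(n+1)/(n+1):
  ∫_0^1 u(x)^2 dx = ∫_0^1 (x^4 + 6*x^3 + 5*x^2 - 12*x + 4) dx. Term by term:
    ∫_0^1 x^4 dx = 1/5;  ∫_0^1 6*x^3 dx = 3/2;  ∫_0^1 5*x^2 dx = 5/3;
    ∫_0^1 -12*x dx = -6;  ∫_0^1 4 dx = 4.
  Sum: 1/5 + 3/2 + 5/3 − 6 + 4 = 41/30.
  ∫_0^1 u'(x)^2 dx = ∫_0^1 (4*x^2 + 12*x + 9) dx. Term by term:
    ∫_0^1 4*x^2 dx = 4/3;  ∫_0^1 12*x dx = 6;  ∫_0^1 9 dx = 9.
  Sum: 4/3 + 6 + 9 = 49/3.
Adding: ||u||_{H^1}^2 = 41/30 + 49/3 = 177/10.


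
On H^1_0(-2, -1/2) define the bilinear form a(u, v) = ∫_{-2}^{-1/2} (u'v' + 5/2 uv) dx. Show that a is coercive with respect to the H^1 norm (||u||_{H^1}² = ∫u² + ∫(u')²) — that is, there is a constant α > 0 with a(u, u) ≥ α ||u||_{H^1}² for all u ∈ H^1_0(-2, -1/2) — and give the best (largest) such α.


α = 1

Coercivity of a(·,·) on H^1_0(-2, -1/2) means a(u, u) ≥ α ||u||_{H^1}² for every u ∈ H^1_0.
The interval has length L = 3/2, and Poincaré/coercivity depend only on L. Here a(u, u) = ∫(u')² + (5/2)·∫u².
Here c = 5/2 ≥ 1, so a(u,u) = ∫(u')² + c∫u² ≥ ∫(u')² + ∫u² = ||u||_{H^1}², i.e. α = 1 works. No larger α is possible: a(u,u) ≥ α||u||_{H^1}² means (1−α)∫(u')² ≥ (α−c)∫u², and for the modes u_n = sin(nπ(x−x₀)/L) (x₀ the left endpoint) one has ∫u_n²/∫(u_n')² = (L/(nπ))² → 0, so a(u_n,u_n)/||u_n||_{H^1}² → 1. Hence the optimal constant is α = 1.
Therefore α = 1.


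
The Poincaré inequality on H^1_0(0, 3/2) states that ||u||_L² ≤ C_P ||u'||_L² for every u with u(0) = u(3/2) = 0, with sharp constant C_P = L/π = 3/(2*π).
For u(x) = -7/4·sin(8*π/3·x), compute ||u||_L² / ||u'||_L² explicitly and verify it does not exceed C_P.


||u||_L² / ||u'||_L² = 3/(8*π) < C_P = 3/(2*π).

u(x) = -7/4·sin(8*π/3·x), so u'(x) = -14*π*cos(8*π*x/3)/3.
Writing u(x) = A·sin(kπx/L) with A = -7/4 and k = 4, use ∫_0^L sin²(kπx/L) dx = L/2 and ∫_0^L cos²(kπx/L) dx = L/2.
u² = 49/16·sin²(8*π/3·x) and (u')² = 196*π^2/9·cos²(8*π/3·x), and each of sin², cos² integrates to L/2 = 3/4 over (0, 3/2).
∫_0^3/2 u² dx = 147/64, so ||u||_L² = 7*sqrt(3)/8.
∫_0^3/2 (u')² dx = 49*π^2/3, so ||u'||_L² = 7*sqrt(3)*π/3.
Ratio ||u||_L² / ||u'||_L² = 3/(8*π).
Sharp Poincaré constant on H^1_0(0, 3/2) is C_P = L/π = 3/(2*π), achieved by sin(2*π/3·x).
This is the k = 4 harmonic; the ratio L/(kπ) is strictly less than C_P = L/π, consistent with the sharp inequality ||u||_L² ≤ C_P ||u'||_L².


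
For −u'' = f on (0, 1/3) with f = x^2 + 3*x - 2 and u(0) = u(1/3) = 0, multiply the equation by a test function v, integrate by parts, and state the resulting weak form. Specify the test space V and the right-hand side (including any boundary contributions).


V = H^1_0(0, 1/3) (so v(0) = v(1/3) = 0); weak form: ∫_0^1/3 u'v' dx = ∫_0^1/3 (x^2 + 3*x - 2) v dx for all v ∈ V.

Multiply both sides by a test function v and integrate from 0 to 1/3:
  ∫_0^1/3 −u''(x) v(x) dx = ∫_0^1/3 f(x) v(x) dx.
Integrate the LHS by parts once:
  ∫_0^1/3 −u'' v dx = −[u'(x) v(x)]_0^1/3 + ∫_0^1/3 u'(x) v'(x) dx.
Thus ∫_0^1/3 u'(x) v'(x) dx = ∫_0^1/3 f(x) v(x) dx + [u'(x) v(x)]_0^1/3.
Choose V so that boundary terms are either known or forced to vanish.
u is Dirichlet: u(0) = u(1/3) = 0. Let V = H^1_0(0, 1/3); then v(0) = v(1/3) = 0, and [u' v]_0^1/3 = 0.
Weak formulation: find u (satisfying any essential BC) such that ∫_0^1/3 u'(x) v'(x) dx = ∫_0^1/3 f v dx for all v ∈ V.
Substituting f(x) = x^2 + 3*x - 2, the right-hand side is ∫_0^1/3 (x^2 + 3*x - 2) v dx.


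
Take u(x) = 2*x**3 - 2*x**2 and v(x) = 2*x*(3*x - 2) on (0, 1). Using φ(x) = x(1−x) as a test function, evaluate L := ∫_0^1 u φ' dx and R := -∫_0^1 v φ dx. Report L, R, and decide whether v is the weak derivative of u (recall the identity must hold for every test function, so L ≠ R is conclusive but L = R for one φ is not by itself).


LHS = 1/30, RHS = 1/30. Yes, v = u' weakly.

u(x) = 2*x**3 - 2*x**2, classical derivative u'(x) = 6*x**2 - 4*x.
φ(x) = x(1−x), so φ'(x) = 1 - 2*x.
Note φ(0) = φ(1) = 0, so the boundary term u·φ vanishes.
LHS = ∫_0^1 u(x) φ'(x) dx = ∫_0^1 (-4*x^4 + 6*x^3 - 2*x^2) dx. Term by term:
  ∫_0^1 -4*x^4 dx = -4/5;  ∫_0^1 6*x^3 dx = 3/2;  ∫_0^1 -2*x^2 dx = -2/3.
Sum: -4/5 + 3/2 − 2/3 = 1/30.
So LHS = 1/30.
∫_0^1 v(x) φ(x) dx = ∫_0^1 (-6*x^4 + 10*x^3 - 4*x^2) dx. Term by term:
  ∫_0^1 -6*x^4 dx = -6/5;  ∫_0^1 10*x^3 dx = 5/2;  ∫_0^1 -4*x^2 dx = -4/3.
Sum: -6/5 + 5/2 − 4/3 = -1/30.
So RHS = -∫_0^1 v(x) φ(x) dx = 1/30.
LHS = RHS, so the identity holds for this test φ.
Moreover u is smooth here and v(x) = u'(x) = 6*x**2 - 4*x pointwise, so the identity holds for every test function. Hence v is the weak derivative of u.


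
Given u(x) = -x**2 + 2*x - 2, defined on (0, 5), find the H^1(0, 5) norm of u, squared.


||u||_{H^1}^2 = 340

The H^1 norm (squared) on an interval (0, L) is
  ||u||_{H^1}^2 = ∫_0^L u(x)^2 dx + ∫_0^L u'(x)^2 dx.
Compute u'(x) = 2 - 2*x.
Then u(x)^2 = x**4 - 4*x**3 + 8*x**2 - 8*x + 4 and u'(x)^2 = 4*x**2 - 8*x + 4.
Integrate each monomial from 0 to 5 using ∫_0^5 c·x^n dx = c·5^(n+1)/(n+1):
  ∫_0^5 u(x)^2 dx = ∫_0^5 (x^4 - 4*x^3 + 8*x^2 - 8*x + 4) dx. Term by term:
    ∫_0^5 x^4 dx = 625;  ∫_0^5 -4*x^3 dx = -625;  ∫_0^5 8*x^2 dx = 1000/3;
    ∫_0^5 -8*x dx = -100;  ∫_0^5 4 dx = 20.
  Sum: 625 − 625 + 1000/3 − 100 + 20 = 760/3.
  ∫_0^5 u'(x)^2 dx = ∫_0^5 (4*x^2 - 8*x + 4) dx. Term by term:
    ∫_0^5 4*x^2 dx = 500/3;  ∫_0^5 -8*x dx = -100;  ∫_0^5 4 dx = 20.
  Sum: 500/3 − 100 + 20 = 260/3.
Adding: ||u||_{H^1}^2 = 760/3 + 260/3 = 340.


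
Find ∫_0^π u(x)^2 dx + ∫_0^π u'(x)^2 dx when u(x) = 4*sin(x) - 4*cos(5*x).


||u||_{H^1(0,π)}^2 = 224*π

u'(x) = 20*sin(5*x) + 4*cos(x).
Expand u² and (u')² and integrate term by term on (0, π), using: for integers n ≥ 1, ∫_0^π sin²(nx) dx = ∫_0^π cos²(nx) dx = π/2; for n ≠ n', ∫_0^π sin(nx)sin(n'x) dx = ∫_0^π cos(nx)cos(n'x) dx = 0; and by product-to-sum, ∫_0^π sin(nx)cos(n'x) dx = ½∫_0^π [sin((n+n')x) + sin((n−n')x)] dx, which is 0 when n+n' is even and 2n/(n²−n'²) when n+n' is odd (it need not vanish on (0, π)).
  u² squared terms: (-4)²·∫cos(5x)² dx = 16·π/2 = 8*π;  (4)²·∫sin(x)² dx = 16·π/2 = 8*π.
  u² cross terms: 2·(-4)·(4)·∫cos(5x)·sin(x) dx = -32·(0) = 0.
  So ∫_0^π u² dx = 8*π + 8*π + 0 = 16*π.
  (u')² squared terms: (4)²·∫cos(x)² dx = 16·π/2 = 8*π;  (20)²·∫sin(5x)² dx = 400·π/2 = 200*π.
  (u')² cross terms: 2·(4)·(20)·∫cos(x)·sin(5x) dx = 160·(0) = 0.
  So ∫_0^π (u')² dx = 8*π + 200*π + 0 = 208*π.
||u||_{H^1}^2 = (16*π) + (208*π) = 224*π.


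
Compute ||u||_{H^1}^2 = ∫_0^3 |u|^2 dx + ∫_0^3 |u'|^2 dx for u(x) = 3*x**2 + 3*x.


||u||_{H^1}^2 = 13959/10

The H^1 norm (squared) on an interval (0, L) is
  ||u||_{H^1}^2 = ∫_0^L u(x)^2 dx + ∫_0^L u'(x)^2 dx.
Compute u'(x) = 6*x + 3.
Then u(x)^2 = 9*x**4 + 18*x**3 + 9*x**2 and u'(x)^2 = 36*x**2 + 36*x + 9.
Integrate each monomial from 0 to 3 using ∫_0^3 c·x^n dx = c·3^(n+1)/(n+1):
  ∫_0^3 u(x)^2 dx = ∫_0^3 (9*x^4 + 18*x^3 + 9*x^2) dx. Term by term:
    ∫_0^3 9*x^4 dx = 2187/5;  ∫_0^3 18*x^3 dx = 729/2;  ∫_0^3 9*x^2 dx = 81.
  Sum: 2187/5 + 729/2 + 81 = 8829/10.
  ∫_0^3 u'(x)^2 dx = ∫_0^3 (36*x^2 + 36*x + 9) dx. Term by term:
    ∫_0^3 36*x^2 dx = 324;  ∫_0^3 36*x dx = 162;  ∫_0^3 9 dx = 27.
  Sum: 324 + 162 + 27 = 513.
Adding: ||u||_{H^1}^2 = 8829/10 + 513 = 13959/10.


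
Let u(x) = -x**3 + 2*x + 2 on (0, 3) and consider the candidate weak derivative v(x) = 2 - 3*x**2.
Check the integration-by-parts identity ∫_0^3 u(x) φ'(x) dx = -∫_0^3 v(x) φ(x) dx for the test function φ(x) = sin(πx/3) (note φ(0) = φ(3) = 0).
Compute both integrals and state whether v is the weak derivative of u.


LHS = -324/π^3 + 69/π, RHS = -324/π^3 + 69/π. Yes, v = u' weakly.

u(x) = -x**3 + 2*x + 2, classical derivative u'(x) = 2 - 3*x**2.
φ(x) = sin(πx/3), so φ'(x) = π*cos(π*x/3)/3.
Note φ(0) = φ(3) = 0, so the boundary term u·φ vanishes.
LHS = ∫_0^3 u(x) φ'(x) dx = ∫_0^3 (-π*x^3*cos(π*x/3)/3 + 2*π*x*cos(π*x/3)/3 + 2*π*cos(π*x/3)/3) dx. Term by term:
  ∫_0^3 2*π*cos(π*x/3)/3 dx = 0;  ∫_0^3 -π*x^3*cos(π*x/3)/3 dx = -324/π^3 + 81/π;  ∫_0^3 2*π*x*cos(π*x/3)/3 dx = -12/π.
Sum: 0 + -324/π^3 + 81/π − 12/π = -324/π^3 + 69/π.
So LHS = -324/π^3 + 69/π.
∫_0^3 v(x) φ(x) dx = ∫_0^3 (-3*x^2*sin(π*x/3) + 2*sin(π*x/3)) dx. Term by term:
  ∫_0^3 2*sin(π*x/3) dx = 12/π;  ∫_0^3 -3*x^2*sin(π*x/3) dx = -81/π + 324/π^3.
Sum: 12/π + -81/π + 324/π^3 = -69/π + 324/π^3.
So RHS = -∫_0^3 v(x) φ(x) dx = -324/π^3 + 69/π.
LHS = RHS, so the identity holds for this test φ.
Moreover u is smooth here and v(x) = u'(x) = 2 - 3*x**2 pointwise, so the identity holds for every test function. Hence v is the weak derivative of u.


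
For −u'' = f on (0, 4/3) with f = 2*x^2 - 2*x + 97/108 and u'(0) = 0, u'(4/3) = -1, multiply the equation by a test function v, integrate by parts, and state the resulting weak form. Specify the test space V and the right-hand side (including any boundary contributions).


V = H^1(0, 4/3) (v unrestricted at boundary; u is determined up to an additive constant); weak form: ∫_0^4/3 u'v' dx = ∫_0^4/3 (2*x^2 - 2*x + 97/108) v dx − v(4/3) for all v ∈ V.

Multiply both sides by a test function v and integrate from 0 to 4/3:
  ∫_0^4/3 −u''(x) v(x) dx = ∫_0^4/3 f(x) v(x) dx.
Integrate the LHS by parts once:
  ∫_0^4/3 −u'' v dx = −[u'(x) v(x)]_0^4/3 + ∫_0^4/3 u'(x) v'(x) dx.
Thus ∫_0^4/3 u'(x) v'(x) dx = ∫_0^4/3 f(x) v(x) dx + [u'(x) v(x)]_0^4/3.
Choose V so that boundary terms are either known or forced to vanish.
u has inhomogeneous Neumann u'(0) = 0, u'(4/3) = -1. [u' v]_0^4/3 = (-1)·v(4/3) − (0)·v(0) = − v(4/3). Take V = H^1(0, 4/3); boundary term becomes part of RHS.
Weak formulation: find u (satisfying any essential BC) such that ∫_0^4/3 u'(x) v'(x) dx = ∫_0^4/3 f v dx − v(4/3) for all v ∈ V (Neumann data are natural BCs: they enter the RHS as boundary terms).
Substituting f(x) = 2*x^2 - 2*x + 97/108, the right-hand side is ∫_0^4/3 (2*x^2 - 2*x + 97/108) v dx − v(4/3).
Compatibility check (pure Neumann): taking v ≡ 1 ∈ V gives 0 = ∫_0^4/3 f dx + (-1) − (0), i.e. ∫_0^4/3 f dx must equal u'(0) − u'(4/3) = 1. Indeed ∫_0^4/3 (2*x^2 - 2*x + 97/108) dx = 1, so the data are compatible. The solution is then unique only up to an additive constant (fix it e.g. by requiring ∫_0^4/3 u dx = 0).


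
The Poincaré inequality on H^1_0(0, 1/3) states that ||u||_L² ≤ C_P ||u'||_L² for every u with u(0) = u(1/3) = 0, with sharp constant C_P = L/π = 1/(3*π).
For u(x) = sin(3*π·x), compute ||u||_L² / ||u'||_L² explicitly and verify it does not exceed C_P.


||u||_L² / ||u'||_L² = 1/(3*π) = C_P.

u(x) = sin(3*π·x), so u'(x) = 3*π*cos(3*π*x).
Writing u(x) = A·sin(kπx/L) with A = 1 and k = 1, use ∫_0^L sin²(kπx/L) dx = L/2 and ∫_0^L cos²(kπx/L) dx = L/2.
u² = 1·sin²(3*π·x) and (u')² = 9*π^2·cos²(3*π·x), and each of sin², cos² integrates to L/2 = 1/6 over (0, 1/3).
∫_0^1/3 u² dx = 1/6, so ||u||_L² = sqrt(6)/6.
∫_0^1/3 (u')² dx = 3*π^2/2, so ||u'||_L² = sqrt(6)*π/2.
Ratio ||u||_L² / ||u'||_L² = 1/(3*π).
Sharp Poincaré constant on H^1_0(0, 1/3) is C_P = L/π = 1/(3*π), achieved by sin(3*π·x).
This is the k = 1 eigenfunction (up to amplitude), so the ratio equals the sharp Poincaré constant exactly.


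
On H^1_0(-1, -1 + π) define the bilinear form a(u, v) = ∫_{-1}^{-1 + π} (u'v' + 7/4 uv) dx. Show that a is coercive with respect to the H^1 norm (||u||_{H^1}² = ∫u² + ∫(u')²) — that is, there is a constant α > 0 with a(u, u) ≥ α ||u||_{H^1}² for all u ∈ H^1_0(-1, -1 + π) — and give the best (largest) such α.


α = 1

Coercivity of a(·,·) on H^1_0(-1, -1 + π) means a(u, u) ≥ α ||u||_{H^1}² for every u ∈ H^1_0.
The interval has length L = π, and Poincaré/coercivity depend only on L. Here a(u, u) = ∫(u')² + (7/4)·∫u².
Here c = 7/4 ≥ 1, so a(u,u) = ∫(u')² + c∫u² ≥ ∫(u')² + ∫u² = ||u||_{H^1}², i.e. α = 1 works. No larger α is possible: a(u,u) ≥ α||u||_{H^1}² means (1−α)∫(u')² ≥ (α−c)∫u², and for the modes u_n = sin(nπ(x−x₀)/L) (x₀ the left endpoint) one has ∫u_n²/∫(u_n')² = (L/(nπ))² → 0, so a(u_n,u_n)/||u_n||_{H^1}² → 1. Hence the optimal constant is α = 1.
Therefore α = 1.


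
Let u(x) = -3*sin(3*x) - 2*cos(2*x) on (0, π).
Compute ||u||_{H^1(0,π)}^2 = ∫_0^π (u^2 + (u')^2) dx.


||u||_{H^1(0,π)}^2 = 72 + 55*π

u'(x) = 4*sin(2*x) - 9*cos(3*x).
Expand u² and (u')² and integrate term by term on (0, π), using: for integers n ≥ 1, ∫_0^π sin²(nx) dx = ∫_0^π cos²(nx) dx = π/2; for n ≠ n', ∫_0^π sin(nx)sin(n'x) dx = ∫_0^π cos(nx)cos(n'x) dx = 0; and by product-to-sum, ∫_0^π sin(nx)cos(n'x) dx = ½∫_0^π [sin((n+n')x) + sin((n−n')x)] dx, which is 0 when n+n' is even and 2n/(n²−n'²) when n+n' is odd (it need not vanish on (0, π)).
  u² squared terms: (-3)²·∫sin(3x)² dx = 9·π/2 = 9*π/2;  (-2)²·∫cos(2x)² dx = 4·π/2 = 2*π.
  u² cross terms: 2·(-3)·(-2)·∫sin(3x)·cos(2x) dx = 12·(6/5) = 72/5.
  So ∫_0^π u² dx = 9*π/2 + 2*π + 72/5 = 72/5 + 13*π/2.
  (u')² squared terms: (-9)²·∫cos(3x)² dx = 81·π/2 = 81*π/2;  (4)²·∫sin(2x)² dx = 16·π/2 = 8*π.
  (u')² cross terms: 2·(-9)·(4)·∫cos(3x)·sin(2x) dx = -72·(-4/5) = 288/5.
  So ∫_0^π (u')² dx = 81*π/2 + 8*π + 288/5 = 288/5 + 97*π/2.
||u||_{H^1}^2 = (72/5 + 13*π/2) + (288/5 + 97*π/2) = 72 + 55*π.


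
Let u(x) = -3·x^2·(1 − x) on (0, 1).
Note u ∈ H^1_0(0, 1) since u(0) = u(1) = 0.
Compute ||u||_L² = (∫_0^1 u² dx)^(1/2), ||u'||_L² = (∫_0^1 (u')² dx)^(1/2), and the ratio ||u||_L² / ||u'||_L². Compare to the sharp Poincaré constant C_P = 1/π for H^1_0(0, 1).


||u||_L² / ||u'||_L² = sqrt(14)/14 < C_P = 1/π.

u(x) = -3·x^2·(1 − x), so u'(x) = 3*x*(3*x - 2).
u(x) = -3·x^2·(1 − x) vanishes at x = 0 and x = 1, so u ∈ H^1_0(0, 1). Differentiate via the product rule and integrate the resulting polynomials term by term.
  ∫_0^1 u² dx = ∫_0^1 (9*x^6 - 18*x^5 + 9*x^4) dx. Term by term:
    ∫_0^1 9*x^6 dx = 9/7;  ∫_0^1 -18*x^5 dx = -3;  ∫_0^1 9*x^4 dx = 9/5.
  Sum: 9/7 − 3 + 9/5 = 3/35.
  ∫_0^1 (u')² dx = ∫_0^1 (81*x^4 - 108*x^3 + 36*x^2) dx. Term by term:
    ∫_0^1 81*x^4 dx = 81/5;  ∫_0^1 -108*x^3 dx = -27;  ∫_0^1 36*x^2 dx = 12.
  Sum: 81/5 − 27 + 12 = 6/5.
∫_0^1 u² dx = 3/35, so ||u||_L² = sqrt(105)/35.
∫_0^1 (u')² dx = 6/5, so ||u'||_L² = sqrt(30)/5.
Ratio ||u||_L² / ||u'||_L² = sqrt(14)/14.
Sharp Poincaré constant on H^1_0(0, 1) is C_P = L/π = 1/π, achieved by sin(π·x).
A polynomial bump cannot attain the sharp Poincaré constant (only the first sine eigenfunction does), so the ratio is strictly less than C_P, consistent with ||u||_L² ≤ C_P ||u'||_L².


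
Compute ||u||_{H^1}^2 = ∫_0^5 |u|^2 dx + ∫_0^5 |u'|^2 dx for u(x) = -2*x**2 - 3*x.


||u||_{H^1}^2 = 17285/3

The H^1 norm (squared) on an interval (0, L) is
  ||u||_{H^1}^2 = ∫_0^L u(x)^2 dx + ∫_0^L u'(x)^2 dx.
Compute u'(x) = -4*x - 3.
Then u(x)^2 = 4*x**4 + 12*x**3 + 9*x**2 and u'(x)^2 = 16*x**2 + 24*x + 9.
Integrate each monomial from 0 to 5 using ∫_0^5 c·x^n dx = c·5^(n+1)/(n+1):
  ∫_0^5 u(x)^2 dx = ∫_0^5 (4*x^4 + 12*x^3 + 9*x^2) dx. Term by term:
    ∫_0^5 4*x^4 dx = 2500;  ∫_0^5 12*x^3 dx = 1875;  ∫_0^5 9*x^2 dx = 375.
  Sum: 2500 + 1875 + 375 = 4750.
  ∫_0^5 u'(x)^2 dx = ∫_0^5 (16*x^2 + 24*x + 9) dx. Term by term:
    ∫_0^5 16*x^2 dx = 2000/3;  ∫_0^5 24*x dx = 300;  ∫_0^5 9 dx = 45.
  Sum: 2000/3 + 300 + 45 = 3035/3.
Adding: ||u||_{H^1}^2 = 4750 + 3035/3 = 17285/3.


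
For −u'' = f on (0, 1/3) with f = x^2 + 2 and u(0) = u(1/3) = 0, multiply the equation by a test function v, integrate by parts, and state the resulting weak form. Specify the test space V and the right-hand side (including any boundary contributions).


V = H^1_0(0, 1/3) (so v(0) = v(1/3) = 0); weak form: ∫_0^1/3 u'v' dx = ∫_0^1/3 (x^2 + 2) v dx for all v ∈ V.

Multiply both sides by a test function v and integrate from 0 to 1/3:
  ∫_0^1/3 −u''(x) v(x) dx = ∫_0^1/3 f(x) v(x) dx.
Integrate the LHS by parts once:
  ∫_0^1/3 −u'' v dx = −[u'(x) v(x)]_0^1/3 + ∫_0^1/3 u'(x) v'(x) dx.
Thus ∫_0^1/3 u'(x) v'(x) dx = ∫_0^1/3 f(x) v(x) dx + [u'(x) v(x)]_0^1/3.
Choose V so that boundary terms are either known or forced to vanish.
u is Dirichlet: u(0) = u(1/3) = 0. Let V = H^1_0(0, 1/3); then v(0) = v(1/3) = 0, and [u' v]_0^1/3 = 0.
Weak formulation: find u (satisfying any essential BC) such that ∫_0^1/3 u'(x) v'(x) dx = ∫_0^1/3 f v dx for all v ∈ V.
Substituting f(x) = x^2 + 2, the right-hand side is ∫_0^1/3 (x^2 + 2) v dx.


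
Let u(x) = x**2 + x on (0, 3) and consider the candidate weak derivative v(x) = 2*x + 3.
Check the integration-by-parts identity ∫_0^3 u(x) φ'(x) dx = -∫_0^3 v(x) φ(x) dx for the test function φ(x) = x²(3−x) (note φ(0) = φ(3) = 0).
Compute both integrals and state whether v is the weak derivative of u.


LHS = -621/20, RHS = -891/20. No, v is not the weak derivative of u.

u(x) = x**2 + x, classical derivative u'(x) = 2*x + 1.
φ(x) = x²(3−x), so φ'(x) = 3*x*(2 - x).
Note φ(0) = φ(3) = 0, so the boundary term u·φ vanishes.
LHS = ∫_0^3 u(x) φ'(x) dx = ∫_0^3 (-3*x^4 + 3*x^3 + 6*x^2) dx. Term by term:
  ∫_0^3 -3*x^4 dx = -729/5;  ∫_0^3 3*x^3 dx = 243/4;  ∫_0^3 6*x^2 dx = 54.
Sum: -729/5 + 243/4 + 54 = -621/20.
So LHS = -621/20.
∫_0^3 v(x) φ(x) dx = ∫_0^3 (-2*x^4 + 3*x^3 + 9*x^2) dx. Term by term:
  ∫_0^3 -2*x^4 dx = -486/5;  ∫_0^3 3*x^3 dx = 243/4;  ∫_0^3 9*x^2 dx = 81.
Sum: -486/5 + 243/4 + 81 = 891/20.
So RHS = -∫_0^3 v(x) φ(x) dx = -891/20.
LHS − RHS = 27/2 ≠ 0, so the identity fails.
(For a valid weak derivative the identity must hold for EVERY test function, in particular this one. The failure shows v is NOT the weak derivative of u.)
Correct weak derivative would be u'(x) = 2*x + 1.


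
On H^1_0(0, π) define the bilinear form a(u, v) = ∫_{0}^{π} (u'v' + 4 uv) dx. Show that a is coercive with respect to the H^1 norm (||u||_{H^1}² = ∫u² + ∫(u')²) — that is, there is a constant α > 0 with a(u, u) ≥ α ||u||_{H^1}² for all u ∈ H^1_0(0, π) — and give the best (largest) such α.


α = 1

Coercivity of a(·,·) on H^1_0(0, π) means a(u, u) ≥ α ||u||_{H^1}² for every u ∈ H^1_0.
The interval has length L = π, and Poincaré/coercivity depend only on L. Here a(u, u) = ∫(u')² + (4)·∫u².
Here c = 4 ≥ 1, so a(u,u) = ∫(u')² + c∫u² ≥ ∫(u')² + ∫u² = ||u||_{H^1}², i.e. α = 1 works. No larger α is possible: a(u,u) ≥ α||u||_{H^1}² means (1−α)∫(u')² ≥ (α−c)∫u², and for the modes u_n = sin(nπ(x−x₀)/L) (x₀ the left endpoint) one has ∫u_n²/∫(u_n')² = (L/(nπ))² → 0, so a(u_n,u_n)/||u_n||_{H^1}² → 1. Hence the optimal constant is α = 1.
Therefore α = 1.


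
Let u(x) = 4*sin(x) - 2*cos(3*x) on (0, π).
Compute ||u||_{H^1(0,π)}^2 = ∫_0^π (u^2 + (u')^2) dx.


||u||_{H^1(0,π)}^2 = 36*π

u'(x) = 6*sin(3*x) + 4*cos(x).
Expand u² and (u')² and integrate term by term on (0, π), using: for integers n ≥ 1, ∫_0^π sin²(nx) dx = ∫_0^π cos²(nx) dx = π/2; for n ≠ n', ∫_0^π sin(nx)sin(n'x) dx = ∫_0^π cos(nx)cos(n'x) dx = 0; and by product-to-sum, ∫_0^π sin(nx)cos(n'x) dx = ½∫_0^π [sin((n+n')x) + sin((n−n')x)] dx, which is 0 when n+n' is even and 2n/(n²−n'²) when n+n' is odd (it need not vanish on (0, π)).
  u² squared terms: (-2)²·∫cos(3x)² dx = 4·π/2 = 2*π;  (4)²·∫sin(x)² dx = 16·π/2 = 8*π.
  u² cross terms: 2·(-2)·(4)·∫cos(3x)·sin(x) dx = -16·(0) = 0.
  So ∫_0^π u² dx = 2*π + 8*π + 0 = 10*π.
  (u')² squared terms: (4)²·∫cos(x)² dx = 16·π/2 = 8*π;  (6)²·∫sin(3x)² dx = 36·π/2 = 18*π.
  (u')² cross terms: 2·(4)·(6)·∫cos(x)·sin(3x) dx = 48·(0) = 0.
  So ∫_0^π (u')² dx = 8*π + 18*π + 0 = 26*π.
||u||_{H^1}^2 = (10*π) + (26*π) = 36*π.


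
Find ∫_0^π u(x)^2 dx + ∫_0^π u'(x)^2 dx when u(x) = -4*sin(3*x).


||u||_{H^1(0,π)}^2 = 80*π

u'(x) = -12*cos(3*x).
Expand u² and (u')² and integrate term by term on (0, π), using: for integers n ≥ 1, ∫_0^π sin²(nx) dx = ∫_0^π cos²(nx) dx = π/2; for n ≠ n', ∫_0^π sin(nx)sin(n'x) dx = ∫_0^π cos(nx)cos(n'x) dx = 0; and by product-to-sum, ∫_0^π sin(nx)cos(n'x) dx = ½∫_0^π [sin((n+n')x) + sin((n−n')x)] dx, which is 0 when n+n' is even and 2n/(n²−n'²) when n+n' is odd (it need not vanish on (0, π)).
  u² squared terms: (-4)²·∫sin(3x)² dx = 16·π/2 = 8*π.
  So ∫_0^π u² dx = 8*π.
  (u')² squared terms: (-12)²·∫cos(3x)² dx = 144·π/2 = 72*π.
  So ∫_0^π (u')² dx = 72*π.
||u||_{H^1}^2 = (8*π) + (72*π) = 80*π.


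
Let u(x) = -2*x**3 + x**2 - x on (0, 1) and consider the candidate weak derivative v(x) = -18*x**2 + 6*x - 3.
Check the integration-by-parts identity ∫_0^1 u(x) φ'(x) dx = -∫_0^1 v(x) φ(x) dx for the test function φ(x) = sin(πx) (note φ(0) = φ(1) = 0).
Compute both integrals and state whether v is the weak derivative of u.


LHS = -24/π^3 + 6/π, RHS = -72/π^3 + 18/π. No, v is not the weak derivative of u.

u(x) = -2*x**3 + x**2 - x, classical derivative u'(x) = -6*x**2 + 2*x - 1.
φ(x) = sin(πx), so φ'(x) = π*cos(π*x).
Note φ(0) = φ(1) = 0, so the boundary term u·φ vanishes.
LHS = ∫_0^1 u(x) φ'(x) dx = ∫_0^1 (-2*π*x^3*cos(π*x) + π*x^2*cos(π*x) - π*x*cos(π*x)) dx. Term by term:
  ∫_0^1 π*x^2*cos(π*x) dx = -2/π;  ∫_0^1 -π*x*cos(π*x) dx = 2/π;  ∫_0^1 -2*π*x^3*cos(π*x) dx = -24/π^3 + 6/π.
Sum: -2/π + 2/π + -24/π^3 + 6/π = -24/π^3 + 6/π.
So LHS = -24/π^3 + 6/π.
∫_0^1 v(x) φ(x) dx = ∫_0^1 (-18*x^2*sin(π*x) + 6*x*sin(π*x) - 3*sin(π*x)) dx. Term by term:
  ∫_0^1 -3*sin(π*x) dx = -6/π;  ∫_0^1 -18*x^2*sin(π*x) dx = -18/π + 72/π^3;  ∫_0^1 6*x*sin(π*x) dx = 6/π.
Sum: -6/π + -18/π + 72/π^3 + 6/π = -18/π + 72/π^3.
So RHS = -∫_0^1 v(x) φ(x) dx = -72/π^3 + 18/π.
LHS − RHS = -12/π + 48/π^3 ≠ 0, so the identity fails.
(For a valid weak derivative the identity must hold for EVERY test function, in particular this one. The failure shows v is NOT the weak derivative of u.)
Correct weak derivative would be u'(x) = -6*x**2 + 2*x - 1.
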